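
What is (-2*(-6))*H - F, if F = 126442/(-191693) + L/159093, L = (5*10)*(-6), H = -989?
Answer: -120639464645242/10165671483 ≈ -11867.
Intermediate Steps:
L = -300 (L = 50*(-6) = -300)
F = -6724515002/10165671483 (F = 126442/(-191693) - 300/159093 = 126442*(-1/191693) - 300*1/159093 = -126442/191693 - 100/53031 = -6724515002/10165671483 ≈ -0.66149)
(-2*(-6))*H - F = -2*(-6)*(-989) - 1*(-6724515002/10165671483) = 12*(-989) + 6724515002/10165671483 = -11868 + 6724515002/10165671483 = -120639464645242/10165671483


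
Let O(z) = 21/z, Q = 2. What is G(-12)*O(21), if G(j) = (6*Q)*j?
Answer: -144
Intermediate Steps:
G(j) = 12*j (G(j) = (6*2)*j = 12*j)
G(-12)*O(21) = (12*(-12))*(21/21) = -3024/21 = -144*1 = -144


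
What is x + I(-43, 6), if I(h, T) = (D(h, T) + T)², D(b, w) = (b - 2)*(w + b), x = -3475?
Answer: 2788766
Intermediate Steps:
D(b, w) = (-2 + b)*(b + w)
I(h, T) = (h² - T - 2*h + T*h)² (I(h, T) = ((h² - 2*h - 2*T + h*T) + T)² = ((h² - 2*h - 2*T + T*h) + T)² = ((h² - 2*T - 2*h + T*h) + T)² = (h² - T - 2*h + T*h)²)
x + I(-43, 6) = -3475 + ((-43)² - 1*6 - 2*(-43) + 6*(-43))² = -3475 + (1849 - 6 + 86 - 258)² = -3475 + 1671² = -3475 + 2792241 = 2788766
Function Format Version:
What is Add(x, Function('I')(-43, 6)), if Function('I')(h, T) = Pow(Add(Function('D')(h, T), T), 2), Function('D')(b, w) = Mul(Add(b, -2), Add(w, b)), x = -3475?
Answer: 2788766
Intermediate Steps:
Function('D')(b, w) = Mul(Add(-2, b), Add(b, w))
Function('I')(h, T) = Pow(Add(Pow(h, 2), Mul(-1, T), Mul(-2, h), Mul(T, h)), 2) (Function('I')(h, T) = Pow(Add(Add(Pow(h, 2), Mul(-2, h), Mul(-2, T), Mul(h, T)), T), 2) = Pow(Add(Add(Pow(h, 2), Mul(-2, h), Mul(-2, T), Mul(T, h)), T), 2) = Pow(Add(Add(Pow(h, 2), Mul(-2, T), Mul(-2, h), Mul(T, h)), T), 2) = Pow(Add(Pow(h, 2), Mul(-1, T), Mul(-2, h), Mul(T, h)), 2))
Add(x, Function('I')(-43, 6)) = Add(-3475, Pow(Add(Pow(-43, 2), Mul(-1, 6), Mul(-2, -43), Mul(6, -43)), 2)) = Add(-3475, Pow(Add(1849, -6, 86, -258), 2)) = Add(-3475, Pow(1671, 2)) = Add(-3475, 2792241) = 2788766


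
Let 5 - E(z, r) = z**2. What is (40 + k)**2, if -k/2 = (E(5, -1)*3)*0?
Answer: 1600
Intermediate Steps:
E(z, r) = 5 - z**2
k = 0 (k = -2*(5 - 1*5**2)*3*0 = -2*(5 - 1*25)*3*0 = -2*(5 - 25)*3*0 = -2*(-20*3)*0 = -(-120)*0 = -2*0 = 0)
(40 + k)**2 = (40 + 0)**2 = 40**2 = 1600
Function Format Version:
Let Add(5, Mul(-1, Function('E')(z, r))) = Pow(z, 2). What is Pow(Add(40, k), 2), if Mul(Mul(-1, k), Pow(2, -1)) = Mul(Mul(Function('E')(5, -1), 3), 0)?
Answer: 1600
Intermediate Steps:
Function('E')(z, r) = Add(5, Mul(-1, Pow(z, 2)))
k = 0 (k = Mul(-2, Mul(Mul(Add(5, Mul(-1, Pow(5, 2))), 3), 0)) = Mul(-2, Mul(Mul(Add(5, Mul(-1, 25)), 3), 0)) = Mul(-2, Mul(Mul(Add(5, -25), 3), 0)) = Mul(-2, Mul(Mul(-20, 3), 0)) = Mul(-2, Mul(-60, 0)) = Mul(-2, 0) = 0)
Pow(Add(40, k), 2) = Pow(Add(40, 0), 2) = Pow(40, 2) = 1600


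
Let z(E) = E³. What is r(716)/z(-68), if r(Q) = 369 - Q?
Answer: 347/314432 ≈ 0.0011036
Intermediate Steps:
r(716)/z(-68) = (369 - 1*716)/((-68)³) = (369 - 716)/(-314432) = -347*(-1/314432) = 347/314432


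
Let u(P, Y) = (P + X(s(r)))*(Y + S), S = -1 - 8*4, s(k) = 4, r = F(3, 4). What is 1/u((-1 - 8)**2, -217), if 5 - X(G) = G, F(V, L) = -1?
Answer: -1/20500 ≈ -4.8780e-5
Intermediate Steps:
r = -1
X(G) = 5 - G
S = -33 (S = -1 - 32 = -33)
u(P, Y) = (1 + P)*(-33 + Y) (u(P, Y) = (P + (5 - 1*4))*(Y - 33) = (P + (5 - 4))*(-33 + Y) = (P + 1)*(-33 + Y) = (1 + P)*(-33 + Y))
1/u((-1 - 8)**2, -217) = 1/(-33 - 217 - 33*(-1 - 8)**2 + (-1 - 8)**2*(-217)) = 1/(-33 - 217 - 33*(-9)**2 + (-9)**2*(-217)) = 1/(-33 - 217 - 33*81 + 81*(-217)) = 1/(-33 - 217 - 2673 - 17577) = 1/(-20500) = -1/20500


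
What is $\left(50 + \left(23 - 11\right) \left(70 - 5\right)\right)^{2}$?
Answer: $688900$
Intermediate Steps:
$\left(50 + \left(23 - 11\right) \left(70 - 5\right)\right)^{2} = \left(50 + 12 \cdot 65\right)^{2} = \left(50 + 780\right)^{2} = 830^{2} = 688900$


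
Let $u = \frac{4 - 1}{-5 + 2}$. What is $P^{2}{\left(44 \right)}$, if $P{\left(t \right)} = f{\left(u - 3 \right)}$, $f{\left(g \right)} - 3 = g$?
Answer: $1$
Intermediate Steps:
$u = -1$ ($u = \frac{3}{-3} = 3 \left(- \frac{1}{3}\right) = -1$)
$f{\left(g \right)} = 3 + g$
$P{\left(t \right)} = -1$ ($P{\left(t \right)} = 3 - 4 = -1$)
$P^{2}{\left(44 \right)} = \left(-1\right)^{2} = 1$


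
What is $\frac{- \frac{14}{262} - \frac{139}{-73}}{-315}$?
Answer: $- \frac{17698}{3012345} \approx -0.0058752$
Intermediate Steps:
$\frac{- \frac{14}{262} - \frac{139}{-73}}{-315} = \left(\left(-14\right) \frac{1}{262} - - \frac{139}{73}\right) \left(- \frac{1}{315}\right) = \left(- \frac{7}{131} + \frac{139}{73}\right) \left(- \frac{1}{315}\right) = \frac{17698}{9563} \left(- \frac{1}{315}\right) = - \frac{17698}{3012345}$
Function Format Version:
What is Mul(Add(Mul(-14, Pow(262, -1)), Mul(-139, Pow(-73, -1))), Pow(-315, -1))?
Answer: Rational(-17698, 3012345) ≈ -0.0058752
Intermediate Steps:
Mul(Add(Mul(-14, Pow(262, -1)), Mul(-139, Pow(-73, -1))), Pow(-315, -1)) = Mul(Add(Mul(-14, Rational(1, 262)), Mul(-139, Rational(-1, 73))), Rational(-1, 315)) = Mul(Add(Rational(-7, 131), Rational(139, 73)), Rational(-1, 315)) = Mul(Rational(17698, 9563), Rational(-1, 315)) = Rational(-17698, 3012345)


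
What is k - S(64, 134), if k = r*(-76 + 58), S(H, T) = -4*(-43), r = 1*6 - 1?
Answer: -262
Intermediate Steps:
r = 5 (r = 6 - 1 = 5)
S(H, T) = 172
k = -90 (k = 5*(-76 + 58) = 5*(-18) = -90)
k - S(64, 134) = -90 - 1*172 = -90 - 172 = -262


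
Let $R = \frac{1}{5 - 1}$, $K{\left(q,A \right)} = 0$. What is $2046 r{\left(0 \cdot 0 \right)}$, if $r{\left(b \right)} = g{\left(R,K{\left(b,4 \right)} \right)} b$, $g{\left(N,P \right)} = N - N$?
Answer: $0$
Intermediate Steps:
$R = \frac{1}{4} \approx 0.25$
$g{\left(N,P \right)} = 0$
$r{\left(b \right)} = 0$ ($r{\left(b \right)} = 0 b = 0$)
$2046 r{\left(0 \cdot 0 \right)} = 2046 \cdot 0 = 0$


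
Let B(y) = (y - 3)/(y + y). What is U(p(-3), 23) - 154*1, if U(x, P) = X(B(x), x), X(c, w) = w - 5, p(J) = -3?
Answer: -162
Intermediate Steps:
B(y) = (-3 + y)/(2*y) (B(y) = (-3 + y)/((2*y)) = (-3 + y)*(1/(2*y)) = (-3 + y)/(2*y))
X(c, w) = -5 + w
U(x, P) = -5 + x
U(p(-3), 23) - 154*1 = (-5 - 3) - 154*1 = -8 - 154 = -162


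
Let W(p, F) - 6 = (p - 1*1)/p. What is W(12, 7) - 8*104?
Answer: -9901/12 ≈ -825.08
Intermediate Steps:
W(p, F) = 6 + (-1 + p)/p (W(p, F) = 6 + (p - 1*1)/p = 6 + (p - 1)/p = 6 + (-1 + p)/p)
W(12, 7) - 8*104 = (7 - 1/12) - 8*104 = (7 - 1*1/12) - 832 = (7 - 1/12) - 832 = 83/12 - 832 = -9901/12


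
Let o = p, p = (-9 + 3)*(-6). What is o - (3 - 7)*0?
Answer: 36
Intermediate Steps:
p = 36 (p = -6*(-6) = 36)
o = 36
o - (3 - 7)*0 = 36 - (3 - 7)*0 = 36 - (-4)*0 = 36 - 1*0 = 36 + 0 = 36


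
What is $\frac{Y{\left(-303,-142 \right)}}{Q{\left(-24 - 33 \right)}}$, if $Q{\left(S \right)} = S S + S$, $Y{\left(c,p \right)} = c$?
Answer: $- \frac{101}{1064} \approx -0.094925$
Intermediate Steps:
$Q{\left(S \right)} = S + S^{2}$ ($Q{\left(S \right)} = S^{2} + S = S + S^{2}$)
$\frac{Y{\left(-303,-142 \right)}}{Q{\left(-24 - 33 \right)}} = - \frac{303}{\left(-24 - 33\right) \left(1 - 57\right)} = - \frac{303}{\left(-57\right) \left(1 - 57\right)} = - \frac{303}{\left(-57\right) \left(-56\right)} = - \frac{303}{3192} = \left(-303\right) \frac{1}{3192} = - \frac{101}{1064}$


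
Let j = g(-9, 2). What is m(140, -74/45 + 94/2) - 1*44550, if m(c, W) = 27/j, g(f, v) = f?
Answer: -44553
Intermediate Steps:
j = -9
m(c, W) = -3 (m(c, W) = 27/(-9) = 27*(-⅑) = -3)
m(140, -74/45 + 94/2) - 1*44550 = -3 - 1*44550 = -3 - 44550 = -44553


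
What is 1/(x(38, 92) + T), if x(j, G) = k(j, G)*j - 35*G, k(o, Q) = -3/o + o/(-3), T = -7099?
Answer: -3/32410 ≈ -9.2564e-5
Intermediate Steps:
k(o, Q) = -3/o - o/3 (k(o, Q) = -3/o + o*(-⅓) = -3/o - o/3)
x(j, G) = -35*G + j*(-3/j - j/3) (x(j, G) = (-3/j - j/3)*j - 35*G = j*(-3/j - j/3) - 35*G = -35*G + j*(-3/j - j/3))
1/(x(38, 92) + T) = 1/((-3 - 35*92 - ⅓*38²) - 7099) = 1/((-3 - 3220 - ⅓*1444) - 7099) = 1/((-3 - 3220 - 1444/3) - 7099) = 1/(-11113/3 - 7099) = 1/(-32410/3) = -3/32410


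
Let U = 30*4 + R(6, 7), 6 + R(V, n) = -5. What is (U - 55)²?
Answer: 2916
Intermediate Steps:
R(V, n) = -11 (R(V, n) = -6 - 5 = -11)
U = 109 (U = 30*4 - 11 = 120 - 11 = 109)
(U - 55)² = (109 - 55)² = 54² = 2916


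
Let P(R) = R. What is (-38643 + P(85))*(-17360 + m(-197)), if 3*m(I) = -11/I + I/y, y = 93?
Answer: 36791868778028/54963 ≈ 6.6939e+8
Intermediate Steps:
m(I) = -11/(3*I) + I/279 (m(I) = (-11/I + I/93)/3 = -11/(3*I) + I/279)
(-38643 + P(85))*(-17360 + m(-197)) = (-38643 + 85)*(-17360 + (1/279)*(-1023 + (-197)**2)/(-197)) = -38558*(-17360 + (1/279)*(-1/197)*(-1023 + 38809)) = -38558*(-17360 + (1/279)*(-1/197)*37786) = -38558*(-17360 - 37786/54963) = -38558*(-954195466/54963) = 36791868778028/54963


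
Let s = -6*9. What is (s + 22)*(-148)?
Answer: 4736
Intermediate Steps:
s = -54
(s + 22)*(-148) = (-54 + 22)*(-148) = -32*(-148) = 4736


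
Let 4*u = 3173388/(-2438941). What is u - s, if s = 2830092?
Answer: -6902428205919/2438941 ≈ -2.8301e+6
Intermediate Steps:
u = -793347/2438941 (u = (3173388/(-2438941))/4 = (3173388*(-1/2438941))/4 = (1/4)*(-3173388/2438941) = -793347/2438941 ≈ -0.32528)
u - s = -793347/2438941 - 1*2830092 = -793347/2438941 - 2830092 = -6902428205919/2438941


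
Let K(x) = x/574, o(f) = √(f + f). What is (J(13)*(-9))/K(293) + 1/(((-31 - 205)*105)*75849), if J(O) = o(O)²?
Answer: -252452055557813/550704698460 ≈ -458.42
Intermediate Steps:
o(f) = √2*√f (o(f) = √(2*f) = √2*√f)
J(O) = 2*O (J(O) = (√2*√O)² = 2*O)
K(x) = x/574 (K(x) = x*(1/574) = x/574)
(J(13)*(-9))/K(293) + 1/(((-31 - 205)*105)*75849) = ((2*13)*(-9))/(((1/574)*293)) + 1/(((-31 - 205)*105)*75849) = (26*(-9))/(293/574) + (1/75849)/(-236*105) = -234*574/293 + (1/75849)/(-24780) = -134316/293 - 1/24780*1/75849 = -134316/293 - 1/1879538220 = -252452055557813/550704698460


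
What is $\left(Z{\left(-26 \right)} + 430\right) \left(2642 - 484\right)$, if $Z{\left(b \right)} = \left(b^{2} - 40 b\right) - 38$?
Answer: $4549064$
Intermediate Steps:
$Z{\left(b \right)} = -38 + b^{2} - 40 b$
$\left(Z{\left(-26 \right)} + 430\right) \left(2642 - 484\right) = \left(\left(-38 + \left(-26\right)^{2} - -1040\right) + 430\right) \left(2642 - 484\right) = \left(\left(-38 + 676 + 1040\right) + 430\right) 2158 = \left(1678 + 430\right) 2158 = 2108 \cdot 2158 = 4549064$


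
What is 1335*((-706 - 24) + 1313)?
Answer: 778305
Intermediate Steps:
1335*((-706 - 24) + 1313) = 1335*(-730 + 1313) = 1335*583 = 778305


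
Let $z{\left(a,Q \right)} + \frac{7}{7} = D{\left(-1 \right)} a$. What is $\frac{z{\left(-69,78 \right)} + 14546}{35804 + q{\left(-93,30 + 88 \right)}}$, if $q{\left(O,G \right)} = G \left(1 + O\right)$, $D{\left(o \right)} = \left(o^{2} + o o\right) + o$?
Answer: $\frac{47}{81} \approx 0.58025$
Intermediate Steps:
$D{\left(o \right)} = o + 2 o^{2}$ ($D{\left(o \right)} = \left(o^{2} + o^{2}\right) + o = 2 o^{2} + o = o + 2 o^{2}$)
$z{\left(a,Q \right)} = -1 + a$ ($z{\left(a,Q \right)} = -1 + - (1 + 2 \left(-1\right)) a = -1 + - (1 - 2) a = -1 + \left(-1\right) \left(-1\right) a = -1 + 1 a = -1 + a$)
$\frac{z{\left(-69,78 \right)} + 14546}{35804 + q{\left(-93,30 + 88 \right)}} = \frac{\left(-1 - 69\right) + 14546}{35804 + \left(30 + 88\right) \left(1 - 93\right)} = \frac{-70 + 14546}{35804 + 118 \left(-92\right)} = \frac{14476}{35804 - 10856} = \frac{14476}{24948} = 14476 \cdot \frac{1}{24948} = \frac{47}{81}$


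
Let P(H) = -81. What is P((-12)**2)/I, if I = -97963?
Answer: 81/97963 ≈ 0.00082684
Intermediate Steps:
P((-12)**2)/I = -81/(-97963) = -81*(-1/97963) = 81/97963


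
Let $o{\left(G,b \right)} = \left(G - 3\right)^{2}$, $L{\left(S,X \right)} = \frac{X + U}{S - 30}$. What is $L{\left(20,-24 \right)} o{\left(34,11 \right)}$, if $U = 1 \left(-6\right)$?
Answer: $2883$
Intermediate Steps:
$U = -6$
$L{\left(S,X \right)} = \frac{-6 + X}{-30 + S}$ ($L{\left(S,X \right)} = \frac{X - 6}{S - 30} = \frac{-6 + X}{-30 + S}$)
$o{\left(G,b \right)} = \left(-3 + G\right)^{2}$
$L{\left(20,-24 \right)} o{\left(34,11 \right)} = \frac{-6 - 24}{-30 + 20} \left(-3 + 34\right)^{2} = \frac{1}{-10} \left(-30\right) 31^{2} = \left(- \frac{1}{10}\right) \left(-30\right) 961 = 3 \cdot 961 = 2883$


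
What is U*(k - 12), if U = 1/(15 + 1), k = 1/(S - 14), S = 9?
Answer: -61/80 ≈ -0.76250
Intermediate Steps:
k = -⅕ (k = 1/(9 - 14) = 1/(-5) = -⅕ ≈ -0.20000)
U = 1/16 ≈ 0.062500
U*(k - 12) = (-⅕ - 12)/16 = (1/16)*(-61/5) = -61/80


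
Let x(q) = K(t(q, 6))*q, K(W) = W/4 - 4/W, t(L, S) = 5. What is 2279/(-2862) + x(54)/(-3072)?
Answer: -222347/276480 ≈ -0.80421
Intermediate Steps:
K(W) = -4/W + W/4 (K(W) = W*(¼) - 4/W = W/4 - 4/W = -4/W + W/4)
x(q) = 9*q/20 (x(q) = (-4/5 + (¼)*5)*q = (-4*⅕ + 5/4)*q = (-⅘ + 5/4)*q = 9*q/20)
2279/(-2862) + x(54)/(-3072) = 2279/(-2862) + ((9/20)*54)/(-3072) = 2279*(-1/2862) + (243/10)*(-1/3072) = -43/54 - 81/10240 = -222347/276480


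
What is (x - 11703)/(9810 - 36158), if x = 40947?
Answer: -7311/6587 ≈ -1.1099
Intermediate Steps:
(x - 11703)/(9810 - 36158) = (40947 - 11703)/(9810 - 36158) = 29244/(-26348) = 29244*(-1/26348) = -7311/6587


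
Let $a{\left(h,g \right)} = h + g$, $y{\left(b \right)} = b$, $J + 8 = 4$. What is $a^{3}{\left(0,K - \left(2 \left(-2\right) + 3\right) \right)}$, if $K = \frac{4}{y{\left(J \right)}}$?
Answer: $0$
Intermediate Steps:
$J = -4$ ($J = -8 + 4 = -4$)
$K = -1$ ($K = \frac{4}{-4} = 4 \left(- \frac{1}{4}\right) = -1$)
$a{\left(h,g \right)} = g + h$
$a^{3}{\left(0,K - \left(2 \left(-2\right) + 3\right) \right)} = \left(\left(-1 - \left(2 \left(-2\right) + 3\right)\right) + 0\right)^{3} = \left(\left(-1 - \left(-4 + 3\right)\right) + 0\right)^{3} = \left(\left(-1 - -1\right) + 0\right)^{3} = \left(\left(-1 + 1\right) + 0\right)^{3} = \left(0 + 0\right)^{3} = 0^{3} = 0$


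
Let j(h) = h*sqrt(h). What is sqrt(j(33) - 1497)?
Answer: sqrt(-1497 + 33*sqrt(33)) ≈ 36.158*I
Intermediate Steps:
j(h) = h**(3/2)
sqrt(j(33) - 1497) = sqrt(33**(3/2) - 1497) = sqrt(33*sqrt(33) - 1497) = sqrt(-1497 + 33*sqrt(33))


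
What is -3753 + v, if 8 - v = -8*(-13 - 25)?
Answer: -4049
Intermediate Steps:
v = -296 (v = 8 - (-8)*(-13 - 25) = 8 - (-8)*(-38) = 8 - 1*304 = 8 - 304 = -296)
-3753 + v = -3753 - 296 = -4049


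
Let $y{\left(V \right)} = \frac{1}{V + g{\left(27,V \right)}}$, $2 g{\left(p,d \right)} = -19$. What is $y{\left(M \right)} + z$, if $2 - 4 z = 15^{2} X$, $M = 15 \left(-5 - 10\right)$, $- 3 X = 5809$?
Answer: $\frac{204332505}{1876} \approx 1.0892 \cdot 10^{5}$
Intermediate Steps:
$X = - \frac{5809}{3}$ ($X = \left(- \frac{1}{3}\right) 5809 = - \frac{5809}{3} \approx -1936.3$)
$g{\left(p,d \right)} = - \frac{19}{2}$ ($g{\left(p,d \right)} = \frac{1}{2} \left(-19\right) = - \frac{19}{2}$)
$M = -225$ ($M = 15 \left(-15\right) = -225$)
$y{\left(V \right)} = \frac{1}{- \frac{19}{2} + V}$ ($y{\left(V \right)} = \frac{1}{V - \frac{19}{2}} = \frac{1}{- \frac{19}{2} + V}$)
$z = \frac{435677}{4}$ ($z = \frac{1}{2} - \frac{15^{2} \left(- \frac{5809}{3}\right)}{4} = \frac{1}{2} - \frac{225 \left(- \frac{5809}{3}\right)}{4} = \frac{1}{2} - - \frac{435675}{4} = \frac{1}{2} + \frac{435675}{4} = \frac{435677}{4} \approx 1.0892 \cdot 10^{5}$)
$y{\left(M \right)} + z = \frac{2}{-19 + 2 \left(-225\right)} + \frac{435677}{4} = \frac{2}{-19 - 450} + \frac{435677}{4} = \frac{2}{-469} + \frac{435677}{4} = 2 \left(- \frac{1}{469}\right) + \frac{435677}{4} = - \frac{2}{469} + \frac{435677}{4} = \frac{204332505}{1876}$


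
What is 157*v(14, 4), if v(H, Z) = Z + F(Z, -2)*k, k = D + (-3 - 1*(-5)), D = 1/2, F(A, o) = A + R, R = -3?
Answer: 2041/2 ≈ 1020.5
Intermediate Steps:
F(A, o) = -3 + A (F(A, o) = A - 3 = -3 + A)
D = ½ ≈ 0.50000
k = 5/2 (k = ½ + (-3 - 1*(-5)) = ½ + (-3 + 5) = ½ + 2 = 5/2 ≈ 2.5000)
v(H, Z) = -15/2 + 7*Z/2 (v(H, Z) = Z + (-3 + Z)*(5/2) = Z + (-15/2 + 5*Z/2) = -15/2 + 7*Z/2)
157*v(14, 4) = 157*(-15/2 + (7/2)*4) = 157*(-15/2 + 14) = 157*(13/2) = 2041/2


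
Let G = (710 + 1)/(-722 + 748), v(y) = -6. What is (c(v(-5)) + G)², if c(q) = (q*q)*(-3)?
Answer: 4397409/676 ≈ 6505.0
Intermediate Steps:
G = 711/26 ≈ 27.346
c(q) = -3*q² (c(q) = q²*(-3) = -3*q²)
(c(v(-5)) + G)² = (-3*(-6)² + 711/26)² = (-3*36 + 711/26)² = (-108 + 711/26)² = (-2097/26)² = 4397409/676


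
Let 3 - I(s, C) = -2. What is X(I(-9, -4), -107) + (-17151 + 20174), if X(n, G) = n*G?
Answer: 2488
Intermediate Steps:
I(s, C) = 5 (I(s, C) = 3 - 1*(-2) = 3 + 2 = 5)
X(n, G) = G*n
X(I(-9, -4), -107) + (-17151 + 20174) = -107*5 + (-17151 + 20174) = -535 + 3023 = 2488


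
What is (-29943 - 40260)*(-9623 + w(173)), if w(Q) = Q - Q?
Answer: 675563469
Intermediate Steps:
w(Q) = 0
(-29943 - 40260)*(-9623 + w(173)) = (-29943 - 40260)*(-9623 + 0) = -70203*(-9623) = 675563469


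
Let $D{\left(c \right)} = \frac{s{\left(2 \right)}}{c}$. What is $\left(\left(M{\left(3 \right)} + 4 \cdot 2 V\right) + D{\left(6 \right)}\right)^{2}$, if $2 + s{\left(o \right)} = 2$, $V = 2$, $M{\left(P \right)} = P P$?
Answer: $625$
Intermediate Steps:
$M{\left(P \right)} = P^{2}$
$s{\left(o \right)} = 0$ ($s{\left(o \right)} = -2 + 2 = 0$)
$D{\left(c \right)} = 0$ ($D{\left(c \right)} = \frac{0}{c} = 0$)
$\left(\left(M{\left(3 \right)} + 4 \cdot 2 V\right) + D{\left(6 \right)}\right)^{2} = \left(\left(3^{2} + 4 \cdot 2 \cdot 2\right) + 0\right)^{2} = \left(\left(9 + 8 \cdot 2\right) + 0\right)^{2} = \left(\left(9 + 16\right) + 0\right)^{2} = \left(25 + 0\right)^{2} = 25^{2} = 625$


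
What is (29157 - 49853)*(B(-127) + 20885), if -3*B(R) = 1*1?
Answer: -1296687184/3 ≈ -4.3223e+8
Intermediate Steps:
B(R) = -1/3
(29157 - 49853)*(B(-127) + 20885) = (29157 - 49853)*(-1/3 + 20885) = -20696*62654/3 = -1296687184/3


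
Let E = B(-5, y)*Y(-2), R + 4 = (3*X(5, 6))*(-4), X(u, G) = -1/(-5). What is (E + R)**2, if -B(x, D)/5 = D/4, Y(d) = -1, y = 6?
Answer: 121/100 ≈ 1.2100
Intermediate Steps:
X(u, G) = 1/5 (X(u, G) = -1*(-1/5) = 1/5)
B(x, D) = -5*D/4
R = -32/5 (R = -4 + (3*(1/5))*(-4) = -4 + (3/5)*(-4) = -4 - 12/5 = -32/5 ≈ -6.4000)
E = 15/2 (E = -5/4*6*(-1) = -15/2*(-1) = 15/2 ≈ 7.5000)
(E + R)**2 = (15/2 - 32/5)**2 = (11/10)**2 = 121/100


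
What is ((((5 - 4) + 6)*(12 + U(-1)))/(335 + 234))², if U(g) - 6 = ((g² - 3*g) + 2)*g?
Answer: 7056/323761 ≈ 0.021794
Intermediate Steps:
U(g) = 6 + g*(2 + g² - 3*g) (U(g) = 6 + ((g² - 3*g) + 2)*g = 6 + (2 + g² - 3*g)*g = 6 + g*(2 + g² - 3*g))
((((5 - 4) + 6)*(12 + U(-1)))/(335 + 234))² = ((((5 - 4) + 6)*(12 + (6 + (-1)³ - 3*(-1)² + 2*(-1))))/(335 + 234))² = (((1 + 6)*(12 + (6 - 1 - 3*1 - 2)))/569)² = ((7*(12 + (6 - 1 - 3 - 2)))*(1/569))² = ((7*(12 + 0))*(1/569))² = ((7*12)*(1/569))² = (84*(1/569))² = (84/569)² = 7056/323761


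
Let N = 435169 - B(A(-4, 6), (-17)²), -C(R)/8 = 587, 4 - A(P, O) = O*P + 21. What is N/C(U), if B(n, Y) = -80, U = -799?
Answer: -435249/4696 ≈ -92.685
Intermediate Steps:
A(P, O) = -17 - O*P (A(P, O) = 4 - (O*P + 21) = 4 - (21 + O*P) = 4 + (-21 - O*P) = -17 - O*P)
C(R) = -4696 (C(R) = -8*587 = -4696)
N = 435249 (N = 435169 - 1*(-80) = 435169 + 80 = 435249)
N/C(U) = 435249/(-4696) = 435249*(-1/4696) = -435249/4696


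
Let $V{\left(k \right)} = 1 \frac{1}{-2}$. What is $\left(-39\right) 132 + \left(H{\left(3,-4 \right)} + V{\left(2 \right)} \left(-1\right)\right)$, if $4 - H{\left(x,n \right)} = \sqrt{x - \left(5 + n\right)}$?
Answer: $- \frac{10287}{2} - \sqrt{2} \approx -5144.9$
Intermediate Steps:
$V{\left(k \right)} = - \frac{1}{2}$ ($V{\left(k \right)} = 1 \left(- \frac{1}{2}\right) = - \frac{1}{2}$)
$H{\left(x,n \right)} = 4 - \sqrt{-5 + x - n}$ ($H{\left(x,n \right)} = 4 - \sqrt{x - \left(5 + n\right)} = 4 - \sqrt{-5 + x - n}$)
$\left(-39\right) 132 + \left(H{\left(3,-4 \right)} + V{\left(2 \right)} \left(-1\right)\right) = \left(-39\right) 132 + \left(\left(4 - \sqrt{-5 + 3 - -4}\right) - - \frac{1}{2}\right) = -5148 + \left(\left(4 - \sqrt{-5 + 3 + 4}\right) + \frac{1}{2}\right) = -5148 + \left(\left(4 - \sqrt{2}\right) + \frac{1}{2}\right) = -5148 + \left(\frac{9}{2} - \sqrt{2}\right) = - \frac{10287}{2} - \sqrt{2}$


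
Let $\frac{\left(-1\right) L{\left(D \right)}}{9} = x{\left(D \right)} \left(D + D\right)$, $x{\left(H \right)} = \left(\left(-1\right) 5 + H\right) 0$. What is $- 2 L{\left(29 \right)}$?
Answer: $0$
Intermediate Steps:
$x{\left(H \right)} = 0$ ($x{\left(H \right)} = \left(-5 + H\right) 0 = 0$)
$L{\left(D \right)} = 0$ ($L{\left(D \right)} = - 9 \cdot 0 \left(D + D\right) = - 9 \cdot 0 \cdot 2 D = \left(-9\right) 0 = 0$)
$- 2 L{\left(29 \right)} = \left(-2\right) 0 = 0$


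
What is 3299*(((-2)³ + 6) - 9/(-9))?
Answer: -3299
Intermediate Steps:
3299*(((-2)³ + 6) - 9/(-9)) = 3299*((-8 + 6) - 9*(-⅑)) = 3299*(-2 + 1) = 3299*(-1) = -3299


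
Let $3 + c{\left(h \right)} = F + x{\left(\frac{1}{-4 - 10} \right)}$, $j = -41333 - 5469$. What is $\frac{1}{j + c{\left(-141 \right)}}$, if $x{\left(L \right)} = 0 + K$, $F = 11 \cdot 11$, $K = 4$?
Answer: $- \frac{1}{46680} \approx -2.1422 \cdot 10^{-5}$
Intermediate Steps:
$F = 121$
$x{\left(L \right)} = 4$ ($x{\left(L \right)} = 0 + 4 = 4$)
$j = -46802$
$c{\left(h \right)} = 122$ ($c{\left(h \right)} = -3 + \left(121 + 4\right) = -3 + 125 = 122$)
$\frac{1}{j + c{\left(-141 \right)}} = \frac{1}{-46802 + 122} = \frac{1}{-46680} = - \frac{1}{46680}$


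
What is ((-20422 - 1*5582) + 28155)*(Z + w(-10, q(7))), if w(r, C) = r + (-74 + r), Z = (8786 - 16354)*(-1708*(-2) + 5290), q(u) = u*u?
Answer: -141723156402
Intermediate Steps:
q(u) = u**2
Z = -65887008 (Z = -7568*(3416 + 5290) = -7568*8706 = -65887008)
w(r, C) = -74 + 2*r
((-20422 - 1*5582) + 28155)*(Z + w(-10, q(7))) = ((-20422 - 1*5582) + 28155)*(-65887008 + (-74 + 2*(-10))) = ((-20422 - 5582) + 28155)*(-65887008 + (-74 - 20)) = (-26004 + 28155)*(-65887008 - 94) = 2151*(-65887102) = -141723156402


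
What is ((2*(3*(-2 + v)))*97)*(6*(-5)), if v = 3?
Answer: -17460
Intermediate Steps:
((2*(3*(-2 + v)))*97)*(6*(-5)) = ((2*(3*(-2 + 3)))*97)*(6*(-5)) = ((2*(3*1))*97)*(-30) = ((2*3)*97)*(-30) = (6*97)*(-30) = 582*(-30) = -17460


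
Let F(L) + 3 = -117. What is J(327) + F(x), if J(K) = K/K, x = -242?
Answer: -119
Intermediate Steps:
F(L) = -120 (F(L) = -3 - 117 = -120)
J(K) = 1
J(327) + F(x) = 1 - 120 = -119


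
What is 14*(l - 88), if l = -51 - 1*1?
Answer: -1960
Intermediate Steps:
l = -52 (l = -51 - 1 = -52)
14*(l - 88) = 14*(-52 - 88) = 14*(-140) = -1960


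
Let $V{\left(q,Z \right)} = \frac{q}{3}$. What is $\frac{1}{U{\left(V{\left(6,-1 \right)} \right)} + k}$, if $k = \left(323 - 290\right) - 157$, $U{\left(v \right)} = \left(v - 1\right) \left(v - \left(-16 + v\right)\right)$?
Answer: $- \frac{1}{108} \approx -0.0092593$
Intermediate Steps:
$V{\left(q,Z \right)} = \frac{q}{3}$ ($V{\left(q,Z \right)} = q \frac{1}{3} = \frac{q}{3}$)
$U{\left(v \right)} = -16 + 16 v$ ($U{\left(v \right)} = \left(-1 + v\right) 16 = -16 + 16 v$)
$k = -124$ ($k = 33 - 157 = -124$)
$\frac{1}{U{\left(V{\left(6,-1 \right)} \right)} + k} = \frac{1}{\left(-16 + 16 \cdot \frac{1}{3} \cdot 6\right) - 124} = \frac{1}{\left(-16 + 16 \cdot 2\right) - 124} = \frac{1}{\left(-16 + 32\right) - 124} = \frac{1}{16 - 124} = \frac{1}{-108} = - \frac{1}{108}$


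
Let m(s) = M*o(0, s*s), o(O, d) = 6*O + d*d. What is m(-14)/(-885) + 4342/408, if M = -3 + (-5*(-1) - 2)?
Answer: 2171/204 ≈ 10.642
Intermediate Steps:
o(O, d) = d² + 6*O (o(O, d) = 6*O + d² = d² + 6*O)
M = 0 (M = -3 + (5 - 2) = -3 + 3 = 0)
m(s) = 0 (m(s) = 0*((s*s)² + 6*0) = 0*((s²)² + 0) = 0*(s⁴ + 0) = 0*s⁴ = 0)
m(-14)/(-885) + 4342/408 = 0/(-885) + 4342/408 = 0*(-1/885) + 4342*(1/408) = 0 + 2171/204 = 2171/204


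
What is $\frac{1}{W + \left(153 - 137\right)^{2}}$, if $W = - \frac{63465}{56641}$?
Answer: $\frac{56641}{14436631} \approx 0.0039234$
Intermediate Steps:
$W = - \frac{63465}{56641}$ ($W = \left(-63465\right) \frac{1}{56641} = - \frac{63465}{56641} \approx -1.1205$)
$\frac{1}{W + \left(153 - 137\right)^{2}} = \frac{1}{- \frac{63465}{56641} + \left(153 - 137\right)^{2}} = \frac{1}{- \frac{63465}{56641} + 16^{2}} = \frac{1}{- \frac{63465}{56641} + 256} = \frac{1}{\frac{14436631}{56641}} = \frac{56641}{14436631}$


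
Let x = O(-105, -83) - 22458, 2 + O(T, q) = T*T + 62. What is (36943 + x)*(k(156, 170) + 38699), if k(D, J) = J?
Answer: 993880330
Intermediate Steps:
O(T, q) = 60 + T² (O(T, q) = -2 + (T*T + 62) = -2 + (T² + 62) = -2 + (62 + T²) = 60 + T²)
x = -11373 (x = (60 + (-105)²) - 22458 = (60 + 11025) - 22458 = 11085 - 22458 = -11373)
(36943 + x)*(k(156, 170) + 38699) = (36943 - 11373)*(170 + 38699) = 25570*38869 = 993880330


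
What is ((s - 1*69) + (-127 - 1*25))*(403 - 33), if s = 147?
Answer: -27380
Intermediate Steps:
((s - 1*69) + (-127 - 1*25))*(403 - 33) = ((147 - 1*69) + (-127 - 1*25))*(403 - 33) = ((147 - 69) + (-127 - 25))*370 = (78 - 152)*370 = -74*370 = -27380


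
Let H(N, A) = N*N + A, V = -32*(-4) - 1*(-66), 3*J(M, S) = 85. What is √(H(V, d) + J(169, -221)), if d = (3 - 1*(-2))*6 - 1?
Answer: 2*√84810/3 ≈ 194.15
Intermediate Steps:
J(M, S) = 85/3 (J(M, S) = (⅓)*85 = 85/3)
d = 29 (d = (3 + 2)*6 - 1 = 5*6 - 1 = 30 - 1 = 29)
V = 194 (V = 128 + 66 = 194)
H(N, A) = A + N² (H(N, A) = N² + A = A + N²)
√(H(V, d) + J(169, -221)) = √((29 + 194²) + 85/3) = √((29 + 37636) + 85/3) = √(37665 + 85/3) = √(113080/3) = 2*√84810/3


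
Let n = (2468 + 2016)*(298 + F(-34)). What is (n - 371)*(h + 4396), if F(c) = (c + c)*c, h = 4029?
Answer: 98596671325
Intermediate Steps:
F(c) = 2*c² (F(c) = (2*c)*c = 2*c²)
n = 11703240 (n = (2468 + 2016)*(298 + 2*(-34)²) = 4484*(298 + 2*1156) = 4484*(298 + 2312) = 4484*2610 = 11703240)
(n - 371)*(h + 4396) = (11703240 - 371)*(4029 + 4396) = 11702869*8425 = 98596671325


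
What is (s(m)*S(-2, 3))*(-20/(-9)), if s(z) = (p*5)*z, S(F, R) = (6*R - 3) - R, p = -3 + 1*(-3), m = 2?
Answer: -1600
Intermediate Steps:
p = -6 (p = -3 - 3 = -6)
S(F, R) = -3 + 5*R (S(F, R) = (-3 + 6*R) - R = -3 + 5*R)
s(z) = -30*z (s(z) = (-6*5)*z = -30*z)
(s(m)*S(-2, 3))*(-20/(-9)) = ((-30*2)*(-3 + 5*3))*(-20/(-9)) = (-60*(-3 + 15))*(-20*(-⅑)) = -60*12*(20/9) = -720*20/9 = -1600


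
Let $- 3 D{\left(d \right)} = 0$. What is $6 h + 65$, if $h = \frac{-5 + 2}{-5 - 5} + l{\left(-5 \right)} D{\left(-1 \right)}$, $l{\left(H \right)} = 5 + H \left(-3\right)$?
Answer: $\frac{334}{5} \approx 66.8$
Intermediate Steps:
$D{\left(d \right)} = 0$ ($D{\left(d \right)} = \left(- \frac{1}{3}\right) 0 = 0$)
$l{\left(H \right)} = 5 - 3 H$
$h = \frac{3}{10}$ ($h = \frac{-5 + 2}{-5 - 5} + \left(5 - -15\right) 0 = - \frac{3}{-10} + \left(5 + 15\right) 0 = \left(-3\right) \left(- \frac{1}{10}\right) + 20 \cdot 0 = \frac{3}{10} + 0 = \frac{3}{10} \approx 0.3$)
$6 h + 65 = 6 \cdot \frac{3}{10} + 65 = \frac{9}{5} + 65 = \frac{334}{5}$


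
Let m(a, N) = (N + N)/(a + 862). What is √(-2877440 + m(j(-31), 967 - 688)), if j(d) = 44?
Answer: I*√65608495397/151 ≈ 1696.3*I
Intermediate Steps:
m(a, N) = 2*N/(862 + a) (m(a, N) = (2*N)/(862 + a) = 2*N/(862 + a))
√(-2877440 + m(j(-31), 967 - 688)) = √(-2877440 + 2*(967 - 688)/(862 + 44)) = √(-2877440 + 2*279/906) = √(-2877440 + 2*279*(1/906)) = √(-2877440 + 93/151) = √(-434493347/151) = I*√65608495397/151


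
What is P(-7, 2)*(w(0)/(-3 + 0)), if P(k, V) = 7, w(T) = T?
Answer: 0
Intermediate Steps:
P(-7, 2)*(w(0)/(-3 + 0)) = 7*(0/(-3 + 0)) = 7*(0/(-3)) = 7*(0*(-⅓)) = 7*0 = 0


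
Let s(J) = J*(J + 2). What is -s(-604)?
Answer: -363608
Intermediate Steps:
s(J) = J*(2 + J)
-s(-604) = -(-604)*(2 - 604) = -(-604)*(-602) = -1*363608 = -363608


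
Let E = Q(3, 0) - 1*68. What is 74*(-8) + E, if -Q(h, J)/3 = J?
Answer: -660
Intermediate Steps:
Q(h, J) = -3*J
E = -68 (E = -3*0 - 1*68 = 0 - 68 = -68)
74*(-8) + E = 74*(-8) - 68 = -592 - 68 = -660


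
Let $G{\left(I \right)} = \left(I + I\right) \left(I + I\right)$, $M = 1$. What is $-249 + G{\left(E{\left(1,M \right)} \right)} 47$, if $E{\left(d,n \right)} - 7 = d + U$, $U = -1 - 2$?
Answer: $4451$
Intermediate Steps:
$U = -3$ ($U = -1 - 2 = -3$)
$E{\left(d,n \right)} = 4 + d$ ($E{\left(d,n \right)} = 7 + \left(d - 3\right) = 7 + \left(-3 + d\right) = 4 + d$)
$G{\left(I \right)} = 4 I^{2}$ ($G{\left(I \right)} = 2 I 2 I = 4 I^{2}$)
$-249 + G{\left(E{\left(1,M \right)} \right)} 47 = -249 + 4 \left(4 + 1\right)^{2} \cdot 47 = -249 + 4 \cdot 5^{2} \cdot 47 = -249 + 4 \cdot 25 \cdot 47 = -249 + 100 \cdot 47 = -249 + 4700 = 4451$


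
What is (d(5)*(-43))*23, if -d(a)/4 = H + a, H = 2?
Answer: 27692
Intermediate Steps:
d(a) = -8 - 4*a (d(a) = -4*(2 + a) = -8 - 4*a)
(d(5)*(-43))*23 = ((-8 - 4*5)*(-43))*23 = ((-8 - 20)*(-43))*23 = -28*(-43)*23 = 1204*23 = 27692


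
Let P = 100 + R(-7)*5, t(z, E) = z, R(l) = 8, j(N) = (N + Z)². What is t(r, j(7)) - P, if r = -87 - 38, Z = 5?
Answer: -265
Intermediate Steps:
j(N) = (5 + N)² (j(N) = (N + 5)² = (5 + N)²)
r = -125
P = 140 (P = 100 + 8*5 = 100 + 40 = 140)
t(r, j(7)) - P = -125 - 1*140 = -125 - 140 = -265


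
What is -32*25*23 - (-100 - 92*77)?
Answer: -11216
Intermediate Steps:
-32*25*23 - (-100 - 92*77) = -800*23 - (-100 - 7084) = -18400 - 1*(-7184) = -18400 + 7184 = -11216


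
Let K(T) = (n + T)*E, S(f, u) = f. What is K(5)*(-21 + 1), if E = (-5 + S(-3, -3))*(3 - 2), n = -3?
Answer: 320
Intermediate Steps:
E = -8 (E = (-5 - 3)*(3 - 2) = -8*1 = -8)
K(T) = 24 - 8*T (K(T) = (-3 + T)*(-8) = 24 - 8*T)
K(5)*(-21 + 1) = (24 - 8*5)*(-21 + 1) = (24 - 40)*(-20) = -16*(-20) = 320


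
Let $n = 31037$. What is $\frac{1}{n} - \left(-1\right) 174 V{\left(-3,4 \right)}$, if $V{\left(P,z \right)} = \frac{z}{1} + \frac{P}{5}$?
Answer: $\frac{91807451}{155185} \approx 591.6$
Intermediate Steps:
$V{\left(P,z \right)} = z + \frac{P}{5}$ ($V{\left(P,z \right)} = z 1 + P \frac{1}{5} = z + \frac{P}{5}$)
$\frac{1}{n} - \left(-1\right) 174 V{\left(-3,4 \right)} = \frac{1}{31037} - \left(-1\right) 174 \left(4 + \frac{1}{5} \left(-3\right)\right) = \frac{1}{31037} - - 174 \left(4 - \frac{3}{5}\right) = \frac{1}{31037} - \left(-174\right) \frac{17}{5} = \frac{1}{31037} - - \frac{2958}{5} = \frac{1}{31037} + \frac{2958}{5} = \frac{91807451}{155185}$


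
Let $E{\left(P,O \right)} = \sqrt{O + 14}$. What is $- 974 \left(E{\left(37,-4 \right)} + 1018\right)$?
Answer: $-991532 - 974 \sqrt{10} \approx -9.9461 \cdot 10^{5}$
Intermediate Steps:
$E{\left(P,O \right)} = \sqrt{14 + O}$
$- 974 \left(E{\left(37,-4 \right)} + 1018\right) = - 974 \left(\sqrt{14 - 4} + 1018\right) = - 974 \left(\sqrt{10} + 1018\right) = - 974 \left(1018 + \sqrt{10}\right) = -991532 - 974 \sqrt{10}$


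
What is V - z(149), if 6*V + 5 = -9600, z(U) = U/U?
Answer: -9611/6 ≈ -1601.8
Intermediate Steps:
z(U) = 1
V = -9605/6 (V = -⅚ + (⅙)*(-9600) = -⅚ - 1600 = -9605/6 ≈ -1600.8)
V - z(149) = -9605/6 - 1*1 = -9605/6 - 1 = -9611/6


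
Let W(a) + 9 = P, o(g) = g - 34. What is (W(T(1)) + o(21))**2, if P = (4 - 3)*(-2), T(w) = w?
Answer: 576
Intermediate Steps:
o(g) = -34 + g
P = -2 (P = 1*(-2) = -2)
W(a) = -11 (W(a) = -9 - 2 = -11)
(W(T(1)) + o(21))**2 = (-11 + (-34 + 21))**2 = (-11 - 13)**2 = (-24)**2 = 576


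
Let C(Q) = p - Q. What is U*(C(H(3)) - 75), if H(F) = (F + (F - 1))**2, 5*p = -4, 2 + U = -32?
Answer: 17136/5 ≈ 3427.2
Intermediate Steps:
U = -34 (U = -2 - 32 = -34)
p = -4/5 (p = (1/5)*(-4) = -4/5 ≈ -0.80000)
H(F) = (-1 + 2*F)**2 (H(F) = (F + (-1 + F))**2 = (-1 + 2*F)**2)
C(Q) = -4/5 - Q
U*(C(H(3)) - 75) = -34*((-4/5 - (-1 + 2*3)**2) - 75) = -34*((-4/5 - (-1 + 6)**2) - 75) = -34*((-4/5 - 1*5**2) - 75) = -34*((-4/5 - 1*25) - 75) = -34*((-4/5 - 25) - 75) = -34*(-129/5 - 75) = -34*(-504/5) = 17136/5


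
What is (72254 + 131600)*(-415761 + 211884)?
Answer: -41561141958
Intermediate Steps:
(72254 + 131600)*(-415761 + 211884) = 203854*(-203877) = -41561141958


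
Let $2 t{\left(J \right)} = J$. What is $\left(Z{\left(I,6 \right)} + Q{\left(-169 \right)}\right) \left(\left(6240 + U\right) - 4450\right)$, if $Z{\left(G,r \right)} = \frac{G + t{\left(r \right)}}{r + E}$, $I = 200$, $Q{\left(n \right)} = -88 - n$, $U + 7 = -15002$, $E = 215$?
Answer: $- \frac{239316776}{221} \approx -1.0829 \cdot 10^{6}$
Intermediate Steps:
$t{\left(J \right)} = \frac{J}{2}$
$U = -15009$ ($U = -7 - 15002 = -15009$)
$Z{\left(G,r \right)} = \frac{G + \frac{r}{2}}{215 + r}$ ($Z{\left(G,r \right)} = \frac{G + \frac{r}{2}}{r + 215} = \frac{G + \frac{r}{2}}{215 + r}$)
$\left(Z{\left(I,6 \right)} + Q{\left(-169 \right)}\right) \left(\left(6240 + U\right) - 4450\right) = \left(\frac{200 + \frac{1}{2} \cdot 6}{215 + 6} - -81\right) \left(\left(6240 - 15009\right) - 4450\right) = \left(\frac{200 + 3}{221} + \left(-88 + 169\right)\right) \left(-8769 - 4450\right) = \left(\frac{1}{221} \cdot 203 + 81\right) \left(-13219\right) = \left(\frac{203}{221} + 81\right) \left(-13219\right) = \frac{18104}{221} \left(-13219\right) = - \frac{239316776}{221}$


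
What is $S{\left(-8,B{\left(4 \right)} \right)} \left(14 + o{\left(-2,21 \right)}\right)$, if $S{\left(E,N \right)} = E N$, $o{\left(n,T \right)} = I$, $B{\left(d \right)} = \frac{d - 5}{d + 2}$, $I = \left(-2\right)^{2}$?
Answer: $24$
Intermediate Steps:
$I = 4$
$B{\left(d \right)} = \frac{-5 + d}{2 + d}$
$o{\left(n,T \right)} = 4$
$S{\left(-8,B{\left(4 \right)} \right)} \left(14 + o{\left(-2,21 \right)}\right) = - 8 \frac{-5 + 4}{2 + 4} \left(14 + 4\right) = - 8 \cdot \frac{1}{6} \left(-1\right) 18 = \left(-8\right) \left(- \frac{1}{6}\right) 18 = \frac{4}{3} \cdot 18 = 24$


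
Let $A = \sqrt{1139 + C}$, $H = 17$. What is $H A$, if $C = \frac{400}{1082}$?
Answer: $\frac{17 \sqrt{333471859}}{541} \approx 573.83$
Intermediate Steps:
$C = \frac{200}{541}$ ($C = 400 \cdot \frac{1}{1082} = \frac{200}{541} \approx 0.36969$)
$A = \frac{\sqrt{333471859}}{541}$ ($A = \sqrt{1139 + \frac{200}{541}} = \sqrt{\frac{616399}{541}} = \frac{\sqrt{333471859}}{541} \approx 33.755$)
$H A = 17 \frac{\sqrt{333471859}}{541} = \frac{17 \sqrt{333471859}}{541}$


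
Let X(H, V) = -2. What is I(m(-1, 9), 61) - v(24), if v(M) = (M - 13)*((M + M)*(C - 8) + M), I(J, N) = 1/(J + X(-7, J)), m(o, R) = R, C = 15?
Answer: -27719/7 ≈ -3959.9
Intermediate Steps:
I(J, N) = 1/(-2 + J) (I(J, N) = 1/(J - 2) = 1/(-2 + J))
v(M) = 15*M*(-13 + M) (v(M) = (M - 13)*((M + M)*(15 - 8) + M) = (-13 + M)*((2*M)*7 + M) = (-13 + M)*(14*M + M) = (-13 + M)*(15*M) = 15*M*(-13 + M))
I(m(-1, 9), 61) - v(24) = 1/(-2 + 9) - 15*24*(-13 + 24) = 1/7 - 15*24*11 = ⅐ - 1*3960 = ⅐ - 3960 = -27719/7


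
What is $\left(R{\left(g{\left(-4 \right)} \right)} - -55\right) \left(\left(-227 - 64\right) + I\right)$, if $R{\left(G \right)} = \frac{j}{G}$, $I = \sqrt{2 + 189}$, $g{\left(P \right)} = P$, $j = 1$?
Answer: $- \frac{63729}{4} + \frac{219 \sqrt{191}}{4} \approx -15176.0$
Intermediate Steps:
$I = \sqrt{191} \approx 13.82$
$R{\left(G \right)} = \frac{1}{G}$ ($R{\left(G \right)} = 1 \frac{1}{G} = \frac{1}{G}$)
$\left(R{\left(g{\left(-4 \right)} \right)} - -55\right) \left(\left(-227 - 64\right) + I\right) = \left(\frac{1}{-4} - -55\right) \left(\left(-227 - 64\right) + \sqrt{191}\right) = \left(- \frac{1}{4} + 55\right) \left(-291 + \sqrt{191}\right) = \frac{219 \left(-291 + \sqrt{191}\right)}{4} = - \frac{63729}{4} + \frac{219 \sqrt{191}}{4}$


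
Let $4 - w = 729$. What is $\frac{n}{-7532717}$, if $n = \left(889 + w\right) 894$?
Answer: $- \frac{146616}{7532717} \approx -0.019464$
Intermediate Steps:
$w = -725$ ($w = 4 - 729 = -725$)
$n = 146616$ ($n = \left(889 - 725\right) 894 = 164 \cdot 894 = 146616$)
$\frac{n}{-7532717} = \frac{146616}{-7532717} = 146616 \left(- \frac{1}{7532717}\right) = - \frac{146616}{7532717}$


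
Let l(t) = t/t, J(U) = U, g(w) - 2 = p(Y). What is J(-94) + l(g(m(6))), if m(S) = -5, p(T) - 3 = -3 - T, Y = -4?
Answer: -93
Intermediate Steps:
p(T) = -T (p(T) = 3 + (-3 - T) = -T)
g(w) = 6 (g(w) = 2 - 1*(-4) = 2 + 4 = 6)
l(t) = 1
J(-94) + l(g(m(6))) = -94 + 1 = -93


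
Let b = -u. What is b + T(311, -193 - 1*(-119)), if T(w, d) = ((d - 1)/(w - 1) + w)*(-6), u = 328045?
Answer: -10227196/31 ≈ -3.2991e+5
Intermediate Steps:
T(w, d) = -6*w - 6*(-1 + d)/(-1 + w) (T(w, d) = ((-1 + d)/(-1 + w) + w)*(-6) = (w + (-1 + d)/(-1 + w))*(-6) = -6*w - 6*(-1 + d)/(-1 + w))
b = -328045 (b = -1*328045 = -328045)
b + T(311, -193 - 1*(-119)) = -328045 + 6*(1 + 311 - (-193 - 1*(-119)) - 1*311²)/(-1 + 311) = -328045 + 6*(1 + 311 - (-193 + 119) - 1*96721)/310 = -328045 + 6*(1/310)*(1 + 311 - 1*(-74) - 96721) = -328045 + 6*(1/310)*(1 + 311 + 74 - 96721) = -328045 + 6*(1/310)*(-96335) = -328045 - 57801/31 = -10227196/31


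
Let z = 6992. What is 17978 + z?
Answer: 24970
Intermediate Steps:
17978 + z = 17978 + 6992 = 24970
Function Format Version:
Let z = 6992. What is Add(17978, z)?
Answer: 24970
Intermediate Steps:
Add(17978, z) = Add(17978, 6992) = 24970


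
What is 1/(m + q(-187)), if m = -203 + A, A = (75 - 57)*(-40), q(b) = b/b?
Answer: -1/922 ≈ -0.0010846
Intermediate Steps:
q(b) = 1
A = -720 (A = 18*(-40) = -720)
m = -923 (m = -203 - 720 = -923)
1/(m + q(-187)) = 1/(-923 + 1) = 1/(-922) = -1/922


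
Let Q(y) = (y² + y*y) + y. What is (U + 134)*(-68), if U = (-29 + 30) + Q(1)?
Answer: -9384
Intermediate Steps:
Q(y) = y + 2*y² (Q(y) = (y² + y²) + y = 2*y² + y = y + 2*y²)
U = 4 (U = (-29 + 30) + 1*(1 + 2*1) = 1 + 1*(1 + 2) = 1 + 1*3 = 1 + 3 = 4)
(U + 134)*(-68) = (4 + 134)*(-68) = 138*(-68) = -9384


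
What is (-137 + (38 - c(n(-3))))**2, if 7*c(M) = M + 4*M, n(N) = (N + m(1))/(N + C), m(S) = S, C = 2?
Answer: 494209/49 ≈ 10086.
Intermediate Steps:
n(N) = (1 + N)/(2 + N) (n(N) = (N + 1)/(N + 2) = (1 + N)/(2 + N))
c(M) = 5*M/7 (c(M) = (M + 4*M)/7 = (5*M)/7 = 5*M/7)
(-137 + (38 - c(n(-3))))**2 = (-137 + (38 - 5*(1 - 3)/(2 - 3)/7))**2 = (-137 + (38 - 5*-2/(-1)/7))**2 = (-137 + (38 - 5*(-1*(-2))/7))**2 = (-137 + (38 - 5*2/7))**2 = (-137 + (38 - 1*10/7))**2 = (-137 + (38 - 10/7))**2 = (-137 + 256/7)**2 = (-703/7)**2 = 494209/49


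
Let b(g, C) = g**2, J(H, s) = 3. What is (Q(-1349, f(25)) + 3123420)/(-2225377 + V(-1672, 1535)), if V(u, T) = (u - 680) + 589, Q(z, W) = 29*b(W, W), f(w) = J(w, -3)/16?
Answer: -266531927/190049280 ≈ -1.4024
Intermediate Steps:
f(w) = 3/16
Q(z, W) = 29*W**2
V(u, T) = -91 + u (V(u, T) = (-680 + u) + 589 = -91 + u)
(Q(-1349, f(25)) + 3123420)/(-2225377 + V(-1672, 1535)) = (29*(3/16)**2 + 3123420)/(-2225377 + (-91 - 1672)) = (29*(9/256) + 3123420)/(-2225377 - 1763) = (261/256 + 3123420)/(-2227140) = (799595781/256)*(-1/2227140) = -266531927/190049280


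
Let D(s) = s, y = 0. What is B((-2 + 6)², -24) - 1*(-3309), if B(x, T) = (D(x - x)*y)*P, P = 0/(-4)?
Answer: 3309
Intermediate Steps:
P = 0 (P = 0*(-¼) = 0)
B(x, T) = 0 (B(x, T) = ((x - x)*0)*0 = (0*0)*0 = 0*0 = 0)
B((-2 + 6)², -24) - 1*(-3309) = 0 - 1*(-3309) = 0 + 3309 = 3309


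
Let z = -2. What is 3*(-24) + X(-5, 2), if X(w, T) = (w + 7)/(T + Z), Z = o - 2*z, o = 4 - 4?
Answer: -215/3 ≈ -71.667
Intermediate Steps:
o = 0
Z = 4 (Z = 0 - 2*(-2) = 0 + 4 = 4)
X(w, T) = (7 + w)/(4 + T) (X(w, T) = (w + 7)/(T + 4) = (7 + w)/(4 + T))
3*(-24) + X(-5, 2) = 3*(-24) + (7 - 5)/(4 + 2) = -72 + 2/6 = -72 + (1/6)*2 = -72 + 1/3 = -215/3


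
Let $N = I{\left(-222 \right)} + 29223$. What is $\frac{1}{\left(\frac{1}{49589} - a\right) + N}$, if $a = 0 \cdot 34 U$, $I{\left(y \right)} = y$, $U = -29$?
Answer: $\frac{49589}{1438130590} \approx 3.4482 \cdot 10^{-5}$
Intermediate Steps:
$a = 0$ ($a = 0 \cdot 34 \left(-29\right) = 0 \left(-29\right) = 0$)
$N = 29001$ ($N = -222 + 29223 = 29001$)
$\frac{1}{\left(\frac{1}{49589} - a\right) + N} = \frac{1}{\left(\frac{1}{49589} - 0\right) + 29001} = \frac{1}{\left(\frac{1}{49589} + 0\right) + 29001} = \frac{1}{\frac{1}{49589} + 29001} = \frac{1}{\frac{1438130590}{49589}} = \frac{49589}{1438130590}$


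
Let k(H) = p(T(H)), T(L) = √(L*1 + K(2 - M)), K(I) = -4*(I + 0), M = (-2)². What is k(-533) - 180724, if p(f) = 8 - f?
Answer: -180716 - 5*I*√21 ≈ -1.8072e+5 - 22.913*I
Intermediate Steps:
M = 4
K(I) = -4*I
T(L) = √(8 + L) (T(L) = √(L*1 - 4*(2 - 1*4)) = √(L - 4*(2 - 4)) = √(L - 4*(-2)) = √(L + 8) = √(8 + L))
k(H) = 8 - √(8 + H)
k(-533) - 180724 = (8 - √(8 - 533)) - 180724 = (8 - √(-525)) - 180724 = (8 - 5*I*√21) - 180724 = -180716 - 5*I*√21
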